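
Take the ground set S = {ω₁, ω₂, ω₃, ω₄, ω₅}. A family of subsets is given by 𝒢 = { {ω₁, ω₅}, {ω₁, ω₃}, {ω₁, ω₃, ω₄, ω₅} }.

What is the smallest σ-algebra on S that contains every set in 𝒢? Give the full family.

Seed the family with 𝒢 together with ∅ and S: { ∅, {ω₁, ω₃}, {ω₁, ω₅}, {ω₁, ω₃, ω₄, ω₅}, S }.
Pass 1: +4 →
  {ω₂}  = {ω₁, ω₃, ω₄, ω₅}ᶜ
  {ω₁, ω₃, ω₅}  = {ω₁, ω₃} ∪ {ω₁, ω₅}
  {ω₂, ω₃, ω₄}  = {ω₁, ω₅}ᶜ
  {ω₂, ω₄, ω₅}  = {ω₁, ω₃}ᶜ
  |family| = 9
Pass 2: +7 →
  {ω₂, ω₄}  = {ω₁, ω₃, ω₅}ᶜ
  {ω₁, ω₂, ω₃}  = {ω₂} ∪ {ω₁, ω₃}
  {ω₁, ω₂, ω₅}  = {ω₂} ∪ {ω₁, ω₅}
  {ω₁, ω₂, ω₃, ω₄}  = {ω₂, ω₃, ω₄} ∪ {ω₁, ω₃}
  {ω₁, ω₂, ω₃, ω₅}  = {ω₁, ω₃, ω₅} ∪ {ω₂}
  {ω₁, ω₂, ω₄, ω₅}  = {ω₁, ω₅} ∪ {ω₂, ω₄, ω₅}
  {ω₂, ω₃, ω₄, ω₅}  = {ω₂, ω₃, ω₄} ∪ {ω₂, ω₄, ω₅}
  |family| = 16
Pass 3: 6 new —
  {ω₁}  = {ω₂, ω₃, ω₄, ω₅}ᶜ
  {ω₃}  = {ω₁, ω₂, ω₄, ω₅}ᶜ
  {ω₄}  = {ω₁, ω₂, ω₃, ω₅}ᶜ
  {ω₅}  = {ω₁, ω₂, ω₃, ω₄}ᶜ
  {ω₃, ω₄}  = {ω₁, ω₂, ω₅}ᶜ
  {ω₄, ω₅}  = {ω₁, ω₂, ω₃}ᶜ
  |family| = 22
Pass 4: +9 →
  {ω₁, ω₂}  = {ω₂} ∪ {ω₁}
  {ω₁, ω₄}  = {ω₄} ∪ {ω₁}
  {ω₂, ω₃}  = {ω₂} ∪ {ω₃}
  {ω₂, ω₅}  = {ω₂} ∪ {ω₅}
  {ω₃, ω₅}  = {ω₅} ∪ {ω₃}
  {ω₁, ω₂, ω₄}  = {ω₂, ω₄} ∪ {ω₁}
  {ω₁, ω₃, ω₄}  = {ω₃, ω₄} ∪ {ω₁, ω₃}
  {ω₁, ω₄, ω₅}  = {ω₄, ω₅} ∪ {ω₁, ω₅}
  {ω₃, ω₄, ω₅}  = {ω₃, ω₄} ∪ {ω₅}
  |family| = 31
Pass 5: +1 →
  {ω₂, ω₃, ω₅}  = {ω₁, ω₄}ᶜ
  |family| = 32
After Pass 6 the family is unchanged; done.

|σ(𝒢)| = 32.  σ(𝒢) = { ∅, {ω₁}, {ω₂}, {ω₃}, {ω₄}, {ω₅}, {ω₁, ω₂}, {ω₁, ω₃}, {ω₁, ω₄}, {ω₁, ω₅}, {ω₂, ω₃}, {ω₂, ω₄}, {ω₂, ω₅}, {ω₃, ω₄}, {ω₃, ω₅}, {ω₄, ω₅}, {ω₁, ω₂, ω₃}, {ω₁, ω₂, ω₄}, {ω₁, ω₂, ω₅}, {ω₁, ω₃, ω₄}, {ω₁, ω₃, ω₅}, {ω₁, ω₄, ω₅}, {ω₂, ω₃, ω₄}, {ω₂, ω₃, ω₅}, {ω₂, ω₄, ω₅}, {ω₃, ω₄, ω₅}, {ω₁, ω₂, ω₃, ω₄}, {ω₁, ω₂, ω₃, ω₅}, {ω₁, ω₂, ω₄, ω₅}, {ω₁, ω₃, ω₄, ω₅}, {ω₂, ω₃, ω₄, ω₅}, S }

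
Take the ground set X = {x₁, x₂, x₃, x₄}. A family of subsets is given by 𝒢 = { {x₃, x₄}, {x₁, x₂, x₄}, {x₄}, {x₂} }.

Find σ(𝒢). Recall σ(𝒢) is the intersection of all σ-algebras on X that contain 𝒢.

|σ(𝒢)| = 16.  σ(𝒢) = { {}, {x₁}, {x₂}, {x₃}, {x₄}, {x₁, x₂}, {x₁, x₃}, {x₁, x₄}, {x₂, x₃}, {x₂, x₄}, {x₃, x₄}, {x₁, x₂, x₃}, {x₁, x₂, x₄}, {x₁, x₃, x₄}, {x₂, x₃, x₄}, X }

Working:
Start: 𝒢 ∪ {∅, X} = { {}, {x₂}, {x₄}, {x₃, x₄}, {x₁, x₂, x₄}, X }.
Pass 1. New:
  {x₃}  = complement {x₁, x₂, x₄}
  {x₁, x₂}  = complement {x₃, x₄}
  {x₂, x₄}  = {x₄} ∪ {x₂}
  {x₁, x₂, x₃}  = complement {x₄}
  {x₁, x₃, x₄}  = complement {x₂}
  {x₂, x₃, x₄}  = {x₃, x₄} ∪ {x₂}
Pass 2 adds 3:
  {x₁}  = complement {x₂, x₃, x₄}
  {x₁, x₃}  = complement {x₂, x₄}
  {x₂, x₃}  = {x₂} ∪ {x₃}
Pass 3: 1 new —
  {x₁, x₄}  = complement {x₂, x₃}
After Pass 4 the family is unchanged; done.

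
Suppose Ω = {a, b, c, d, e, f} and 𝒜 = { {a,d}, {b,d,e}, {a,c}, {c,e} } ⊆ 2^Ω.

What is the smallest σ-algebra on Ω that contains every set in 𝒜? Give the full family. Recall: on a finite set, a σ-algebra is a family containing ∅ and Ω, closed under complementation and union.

σ(𝒜) (64 sets): { {}, {a}, {b}, {c}, {d}, {e}, {f}, {a,b}, {a,c}, {a,d}, {a,e}, {a,f}, {b,c}, {b,d}, {b,e}, {b,f}, {c,d}, {c,e}, {c,f}, {d,e}, {d,f}, {e,f}, {a,b,c}, {a,b,d}, {a,b,e}, {a,b,f}, {a,c,d}, {a,c,e}, {a,c,f}, {a,d,e}, {a,d,f}, {a,e,f}, {b,c,d}, {b,c,e}, {b,c,f}, {b,d,e}, {b,d,f}, {b,e,f}, {c,d,e}, {c,d,f}, {c,e,f}, {d,e,f}, {a,b,c,d}, {a,b,c,e}, {a,b,c,f}, {a,b,d,e}, {a,b,d,f}, {a,b,e,f}, {a,c,d,e}, {a,c,d,f}, {a,c,e,f}, {a,d,e,f}, {b,c,d,e}, {b,c,d,f}, {b,c,e,f}, {b,d,e,f}, {c,d,e,f}, {a,b,c,d,e}, {a,b,c,d,f}, {a,b,c,e,f}, {a,b,d,e,f}, {a,c,d,e,f}, {b,c,d,e,f}, Ω }

Working:
Initial family (6 sets): { {}, {a,c}, {a,d}, {c,e}, {b,d,e}, Ω }.
Iteration 1: 10 new —
  {a,c,d}  = {a,d} ∪ {a,c}
  {a,c,e}  = {a,c} ∪ {c,e}
  {a,c,f}  = complement {b,d,e}
  {a,b,d,e}  = {a,d} ∪ {b,d,e}
  {a,b,d,f}  = complement {c,e}
  {a,c,d,e}  = {a,d} ∪ {c,e}
  {b,c,d,e}  = {c,e} ∪ {b,d,e}
  {b,c,e,f}  = complement {a,d}
  {b,d,e,f}  = complement {a,c}
  {a,b,c,d,e}  = {a,c} ∪ {b,d,e}
Iteration 2: +13 →
  {f}  = complement {a,b,c,d,e}
  {a,f}  = complement {b,c,d,e}
  {b,f}  = complement {a,c,d,e}
  {c,f}  = complement {a,b,d,e}
  {b,d,f}  = complement {a,c,e}
  {b,e,f}  = complement {a,c,d}
  {a,c,d,f}  = {a,c,f} ∪ {a,c,d}
  {a,c,e,f}  = {a,c,f} ∪ {a,c,e}
  {a,b,c,d,f}  = {a,b,d,f} ∪ {a,c,f}
  {a,b,c,e,f}  = {a,c,f} ∪ {b,c,e,f}
  {a,b,d,e,f}  = {a,b,d,f} ∪ {a,b,d,e}
  {a,c,d,e,f}  = {a,c,f} ∪ {a,c,d,e}
  {b,c,d,e,f}  = {b,c,e,f} ∪ {b,c,d,e}
Iteration 3: +14 →
  {a}  = complement {b,c,d,e,f}
  {b}  = complement {a,c,d,e,f}
  {c}  = complement {a,b,d,e,f}
  {d}  = complement {a,b,c,e,f}
  {e}  = complement {a,b,c,d,f}
  {b,d}  = complement {a,c,e,f}
  {b,e}  = complement {a,c,d,f}
  {a,b,f}  = {a,f} ∪ {b,f}
  {a,d,f}  = {a,f} ∪ {a,d}
  {b,c,f}  = {b,f} ∪ {c,f}
  {c,e,f}  = {f} ∪ {c,e}
  {a,b,c,f}  = {a,c,f} ∪ {b,f}
  {a,b,e,f}  = {a,f} ∪ {b,e,f}
  {b,c,d,f}  = {b,d,f} ∪ {c,f}
Iteration 4: +20 →
  {a,b}  = {b} ∪ {a}
  {a,e}  = complement {b,c,d,f}
  {b,c}  = {b} ∪ {c}
  {c,d}  = complement {a,b,e,f}
  {d,e}  = complement {a,b,c,f}
  {d,f}  = {d} ∪ {f}
  {e,f}  = {f} ∪ {e}
  {a,b,c}  = {b} ∪ {a,c}
  {a,b,d}  = complement {c,e,f}
  {a,b,e}  = {a} ∪ {b,e}
  {a,d,e}  = complement {b,c,f}
  {a,e,f}  = {a,f} ∪ {e}
  {b,c,d}  = {c} ∪ {b,d}
  {b,c,e}  = complement {a,d,f}
  {c,d,e}  = complement {a,b,f}
  {c,d,f}  = {c,f} ∪ {d}
  {a,b,c,d}  = {b} ∪ {a,c,d}
  {a,b,c,e}  = {a,c,e} ∪ {b}
  {a,d,e,f}  = {a,d,f} ∪ {e}
  {c,d,e,f}  = {d} ∪ {c,e,f}
Iteration 5 adds 1:
  {d,e,f}  = complement {a,b,c}
Iteration 6 adds nothing — fixpoint reached.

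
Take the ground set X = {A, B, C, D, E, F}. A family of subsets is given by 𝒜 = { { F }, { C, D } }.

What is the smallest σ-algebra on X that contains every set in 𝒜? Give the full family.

Initial family (4 sets): { {}, { F }, { C, D }, X }.
Pass 1. New:
  { C, D, F }  = { C, D } ∪ { F }
  { A, B, E, F }  = { C, D }ᶜ
  { A, B, C, D, E }  = { F }ᶜ
Pass 2. New:
  { A, B, E }  = { C, D, F }ᶜ
Pass 3: stable.

σ(𝒜) = { {}, { F }, { C, D }, { A, B, E }, { C, D, F }, { A, B, E, F }, { A, B, C, D, E }, X }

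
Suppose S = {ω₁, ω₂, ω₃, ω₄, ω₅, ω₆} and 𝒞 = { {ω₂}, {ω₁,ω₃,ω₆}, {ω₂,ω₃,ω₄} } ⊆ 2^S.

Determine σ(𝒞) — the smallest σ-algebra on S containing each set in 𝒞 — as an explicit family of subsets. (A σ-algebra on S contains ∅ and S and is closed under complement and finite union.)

Begin from { {}, {ω₂}, {ω₁,ω₃,ω₆}, {ω₂,ω₃,ω₄}, S } (that is, 𝒞 plus ∅ and S).
Iteration 1. New:
  {ω₁,ω₅,ω₆}  = complement {ω₂,ω₃,ω₄}
  {ω₂,ω₄,ω₅}  = complement {ω₁,ω₃,ω₆}
  {ω₁,ω₂,ω₃,ω₆}  = {ω₁,ω₃,ω₆} ∪ {ω₂}
  {ω₁,ω₂,ω₃,ω₄,ω₆}  = {ω₂,ω₃,ω₄} ∪ {ω₁,ω₃,ω₆}
  {ω₁,ω₃,ω₄,ω₅,ω₆}  = complement {ω₂}
Iteration 2 adds 7:
  {ω₅}  = complement {ω₁,ω₂,ω₃,ω₄,ω₆}
  {ω₄,ω₅}  = complement {ω₁,ω₂,ω₃,ω₆}
  {ω₁,ω₂,ω₅,ω₆}  = {ω₂} ∪ {ω₁,ω₅,ω₆}
  {ω₁,ω₃,ω₅,ω₆}  = {ω₁,ω₃,ω₆} ∪ {ω₁,ω₅,ω₆}
  {ω₂,ω₃,ω₄,ω₅}  = {ω₂,ω₃,ω₄} ∪ {ω₂,ω₄,ω₅}
  {ω₁,ω₂,ω₃,ω₅,ω₆}  = {ω₁,ω₂,ω₃,ω₆} ∪ {ω₁,ω₅,ω₆}
  {ω₁,ω₂,ω₄,ω₅,ω₆}  = {ω₁,ω₅,ω₆} ∪ {ω₂,ω₄,ω₅}
Iteration 3. New:
  {ω₃}  = complement {ω₁,ω₂,ω₄,ω₅,ω₆}
  {ω₄}  = complement {ω₁,ω₂,ω₃,ω₅,ω₆}
  {ω₁,ω₆}  = complement {ω₂,ω₃,ω₄,ω₅}
  {ω₂,ω₄}  = complement {ω₁,ω₃,ω₅,ω₆}
  {ω₂,ω₅}  = {ω₂} ∪ {ω₅}
  {ω₃,ω₄}  = complement {ω₁,ω₂,ω₅,ω₆}
  {ω₁,ω₄,ω₅,ω₆}  = {ω₄,ω₅} ∪ {ω₁,ω₅,ω₆}
Iteration 4 (8 new):
  {ω₂,ω₃}  = complement {ω₁,ω₄,ω₅,ω₆}
  {ω₃,ω₅}  = {ω₅} ∪ {ω₃}
  {ω₁,ω₂,ω₆}  = {ω₁,ω₆} ∪ {ω₂}
  {ω₁,ω₄,ω₆}  = {ω₁,ω₆} ∪ {ω₄}
  {ω₂,ω₃,ω₅}  = {ω₂,ω₅} ∪ {ω₃}
  {ω₃,ω₄,ω₅}  = {ω₃,ω₄} ∪ {ω₅}
  {ω₁,ω₂,ω₄,ω₆}  = {ω₁,ω₆} ∪ {ω₂,ω₄}
  {ω₁,ω₃,ω₄,ω₆}  = complement {ω₂,ω₅}
Iteration 5 adds nothing — fixpoint reached.

|σ(𝒞)| = 32.  σ(𝒞) = { {}, {ω₂}, {ω₃}, {ω₄}, {ω₅}, {ω₁,ω₆}, {ω₂,ω₃}, {ω₂,ω₄}, {ω₂,ω₅}, {ω₃,ω₄}, {ω₃,ω₅}, {ω₄,ω₅}, {ω₁,ω₂,ω₆}, {ω₁,ω₃,ω₆}, {ω₁,ω₄,ω₆}, {ω₁,ω₅,ω₆}, {ω₂,ω₃,ω₄}, {ω₂,ω₃,ω₅}, {ω₂,ω₄,ω₅}, {ω₃,ω₄,ω₅}, {ω₁,ω₂,ω₃,ω₆}, {ω₁,ω₂,ω₄,ω₆}, {ω₁,ω₂,ω₅,ω₆}, {ω₁,ω₃,ω₄,ω₆}, {ω₁,ω₃,ω₅,ω₆}, {ω₁,ω₄,ω₅,ω₆}, {ω₂,ω₃,ω₄,ω₅}, {ω₁,ω₂,ω₃,ω₄,ω₆}, {ω₁,ω₂,ω₃,ω₅,ω₆}, {ω₁,ω₂,ω₄,ω₅,ω₆}, {ω₁,ω₃,ω₄,ω₅,ω₆}, S }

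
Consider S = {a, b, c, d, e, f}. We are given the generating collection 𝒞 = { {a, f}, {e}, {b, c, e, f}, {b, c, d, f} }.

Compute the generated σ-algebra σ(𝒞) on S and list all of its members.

|σ(𝒞)| = 32.  σ(𝒞) = { {}, {a}, {d}, {e}, {f}, {a, d}, {a, e}, {a, f}, {b, c}, {d, e}, {d, f}, {e, f}, {a, b, c}, {a, d, e}, {a, d, f}, {a, e, f}, {b, c, d}, {b, c, e}, {b, c, f}, {d, e, f}, {a, b, c, d}, {a, b, c, e}, {a, b, c, f}, {a, d, e, f}, {b, c, d, e}, {b, c, d, f}, {b, c, e, f}, {a, b, c, d, e}, {a, b, c, d, f}, {a, b, c, e, f}, {b, c, d, e, f}, S }

Working:
Start: 𝒞 ∪ {∅, S} = { {}, {e}, {a, f}, {b, c, d, f}, {b, c, e, f}, S }.
Iteration 1: +7 →
  {a, d}  = ᶜ of {b, c, e, f}
  {a, e}  = ᶜ of {b, c, d, f}
  {a, e, f}  = {a, f} ∪ {e}
  {b, c, d, e}  = ᶜ of {a, f}
  {a, b, c, d, f}  = ᶜ of {e}
  {a, b, c, e, f}  = {a, f} ∪ {b, c, e, f}
  {b, c, d, e, f}  = {b, c, d, f} ∪ {b, c, e, f}
  — 13 sets.
Iteration 2 (7 new):
  {a}  = ᶜ of {b, c, d, e, f}
  {d}  = ᶜ of {a, b, c, e, f}
  {a, d, e}  = {e} ∪ {a, d}
  {a, d, f}  = {a, f} ∪ {a, d}
  {b, c, d}  = ᶜ of {a, e, f}
  {a, d, e, f}  = {a, d} ∪ {a, e, f}
  {a, b, c, d, e}  = {b, c, d, e} ∪ {a, d}
  — 20 sets.
Iteration 3 adds 6:
  {f}  = ᶜ of {a, b, c, d, e}
  {b, c}  = ᶜ of {a, d, e, f}
  {d, e}  = {e} ∪ {d}
  {b, c, e}  = ᶜ of {a, d, f}
  {b, c, f}  = ᶜ of {a, d, e}
  {a, b, c, d}  = {a, d} ∪ {b, c, d}
  — 26 sets.
Iteration 4: 6 new —
  {d, f}  = {f} ∪ {d}
  {e, f}  = ᶜ of {a, b, c, d}
  {a, b, c}  = {a} ∪ {b, c}
  {d, e, f}  = {f} ∪ {d, e}
  {a, b, c, e}  = {a} ∪ {b, c, e}
  {a, b, c, f}  = ᶜ of {d, e}
  — 32 sets.
Iteration 5: stable.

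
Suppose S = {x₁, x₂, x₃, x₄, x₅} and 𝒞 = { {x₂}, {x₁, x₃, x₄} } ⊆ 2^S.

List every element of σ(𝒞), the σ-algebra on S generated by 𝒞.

Take S₀ = 𝒞 ∪ {∅, S} = { ∅, {x₂}, {x₁, x₃, x₄}, S }.
Step 1. New:
  {x₂, x₅}  = S∖{x₁, x₃, x₄}
  {x₁, x₂, x₃, x₄}  = {x₂} ∪ {x₁, x₃, x₄}
  {x₁, x₃, x₄, x₅}  = S∖{x₂}
Step 2: +1 →
  {x₅}  = S∖{x₁, x₂, x₃, x₄}
Step 3: no new sets; the family is a σ-algebra.

Therefore σ(𝒞) = { ∅, {x₂}, {x₅}, {x₂, x₅}, {x₁, x₃, x₄}, {x₁, x₂, x₃, x₄}, {x₁, x₃, x₄, x₅}, S } (|σ(𝒞)| = 8).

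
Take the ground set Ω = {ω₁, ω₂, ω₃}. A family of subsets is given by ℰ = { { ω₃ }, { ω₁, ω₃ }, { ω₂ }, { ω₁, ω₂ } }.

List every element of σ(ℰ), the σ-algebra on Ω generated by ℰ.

Initial family (6 sets): { ∅, { ω₂ }, { ω₃ }, { ω₁, ω₂ }, { ω₁, ω₃ }, Ω }.
Iteration 1 adds 1:
  { ω₂, ω₃ }  = { ω₃ } ∪ { ω₂ }
Iteration 2: 1 new —
  { ω₁ }  = Ω∖{ ω₂, ω₃ }
After Iteration 3 the family is unchanged; done.

Therefore σ(ℰ) = { ∅, { ω₁ }, { ω₂ }, { ω₃ }, { ω₁, ω₂ }, { ω₁, ω₃ }, { ω₂, ω₃ }, Ω } (|σ(ℰ)| = 8).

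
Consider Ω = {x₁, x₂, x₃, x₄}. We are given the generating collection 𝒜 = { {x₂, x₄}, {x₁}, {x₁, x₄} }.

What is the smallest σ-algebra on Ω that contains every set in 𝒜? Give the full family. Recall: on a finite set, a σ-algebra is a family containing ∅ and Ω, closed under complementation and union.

σ(𝒜) = { {}, {x₁}, {x₂}, {x₃}, {x₄}, {x₁, x₂}, {x₁, x₃}, {x₁, x₄}, {x₂, x₃}, {x₂, x₄}, {x₃, x₄}, {x₁, x₂, x₃}, {x₁, x₂, x₄}, {x₁, x₃, x₄}, {x₂, x₃, x₄}, Ω }

Derivation:
Take S₀ = 𝒜 ∪ {∅, Ω} = { {}, {x₁}, {x₁, x₄}, {x₂, x₄}, Ω }.
Pass 1 (4 new):
  {x₁, x₃}  = complement {x₂, x₄}
  {x₂, x₃}  = complement {x₁, x₄}
  {x₁, x₂, x₄}  = {x₁, x₄} ∪ {x₂, x₄}
  {x₂, x₃, x₄}  = complement {x₁}
  — 9 sets.
Pass 2 (3 new):
  {x₃}  = complement {x₁, x₂, x₄}
  {x₁, x₂, x₃}  = {x₂, x₃} ∪ {x₁, x₃}
  {x₁, x₃, x₄}  = {x₁, x₄} ∪ {x₁, x₃}
  — 12 sets.
Pass 3: 2 new —
  {x₂}  = complement {x₁, x₃, x₄}
  {x₄}  = complement {x₁, x₂, x₃}
  — 14 sets.
Pass 4 (2 new):
  {x₁, x₂}  = {x₂} ∪ {x₁}
  {x₃, x₄}  = {x₃} ∪ {x₄}
  — 16 sets.
Pass 5: no new sets; the family is a σ-algebra.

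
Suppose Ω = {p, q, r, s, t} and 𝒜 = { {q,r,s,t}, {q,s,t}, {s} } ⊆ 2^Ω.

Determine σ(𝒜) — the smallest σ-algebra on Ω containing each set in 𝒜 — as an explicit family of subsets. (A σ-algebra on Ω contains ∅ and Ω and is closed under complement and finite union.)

σ(𝒜) (16 sets): { {}, {p}, {r}, {s}, {p,r}, {p,s}, {q,t}, {r,s}, {p,q,t}, {p,r,s}, {q,r,t}, {q,s,t}, {p,q,r,t}, {p,q,s,t}, {q,r,s,t}, Ω }

Derivation:
Take S₀ = 𝒜 ∪ {∅, Ω} = { {}, {s}, {q,s,t}, {q,r,s,t}, Ω }.
Iteration 1 (3 new):
  {p}  = complement {q,r,s,t}
  {p,r}  = complement {q,s,t}
  {p,q,r,t}  = complement {s}
Iteration 2: 3 new —
  {p,s}  = {s} ∪ {p}
  {p,r,s}  = {s} ∪ {p,r}
  {p,q,s,t}  = {q,s,t} ∪ {p}
Iteration 3: 3 new —
  {r}  = complement {p,q,s,t}
  {q,t}  = complement {p,r,s}
  {q,r,t}  = complement {p,s}
Iteration 4. New:
  {r,s}  = {r} ∪ {s}
  {p,q,t}  = {q,t} ∪ {p}
After Iteration 5 the family is unchanged; done.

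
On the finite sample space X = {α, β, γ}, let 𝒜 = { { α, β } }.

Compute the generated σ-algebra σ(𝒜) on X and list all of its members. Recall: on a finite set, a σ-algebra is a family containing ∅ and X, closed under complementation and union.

Begin from { {  }, { α, β }, X } (that is, 𝒜 plus ∅ and X).
Pass 1. New:
  { γ }  = complement { α, β }
  (now 4)
After Pass 2 the family is unchanged; done.

Therefore σ(𝒜) = { {  }, { γ }, { α, β }, X } (|σ(𝒜)| = 4).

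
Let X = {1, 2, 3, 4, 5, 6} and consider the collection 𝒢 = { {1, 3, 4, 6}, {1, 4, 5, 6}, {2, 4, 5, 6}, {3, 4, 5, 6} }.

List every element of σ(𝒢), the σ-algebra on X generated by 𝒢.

Answer: σ(𝒢) = { {}, {1}, {2}, {3}, {5}, {1, 2}, {1, 3}, {1, 5}, {2, 3}, {2, 5}, {3, 5}, {4, 6}, {1, 2, 3}, {1, 2, 5}, {1, 3, 5}, {1, 4, 6}, {2, 3, 5}, {2, 4, 6}, {3, 4, 6}, {4, 5, 6}, {1, 2, 3, 5}, {1, 2, 4, 6}, {1, 3, 4, 6}, {1, 4, 5, 6}, {2, 3, 4, 6}, {2, 4, 5, 6}, {3, 4, 5, 6}, {1, 2, 3, 4, 6}, {1, 2, 4, 5, 6}, {1, 3, 4, 5, 6}, {2, 3, 4, 5, 6}, X }

Derivation:
Take S₀ = 𝒢 ∪ {∅, X} = { {}, {1, 3, 4, 6}, {1, 4, 5, 6}, {2, 4, 5, 6}, {3, 4, 5, 6}, X }.
Pass 1: 7 new —
  {1, 2}  = complement {3, 4, 5, 6}
  {1, 3}  = complement {2, 4, 5, 6}
  {2, 3}  = complement {1, 4, 5, 6}
  {2, 5}  = complement {1, 3, 4, 6}
  {1, 2, 4, 5, 6}  = {2, 4, 5, 6} ∪ {1, 4, 5, 6}
  {1, 3, 4, 5, 6}  = {1, 3, 4, 6} ∪ {3, 4, 5, 6}
  {2, 3, 4, 5, 6}  = {2, 4, 5, 6} ∪ {3, 4, 5, 6}
  |family| = 13
Pass 2. New:
  {1}  = complement {2, 3, 4, 5, 6}
  {2}  = complement {1, 3, 4, 5, 6}
  {3}  = complement {1, 2, 4, 5, 6}
  {1, 2, 3}  = {1, 2} ∪ {2, 3}
  {1, 2, 5}  = {2, 5} ∪ {1, 2}
  {2, 3, 5}  = {2, 5} ∪ {2, 3}
  {1, 2, 3, 5}  = {2, 5} ∪ {1, 3}
  {1, 2, 3, 4, 6}  = {1, 2} ∪ {1, 3, 4, 6}
  |family| = 21
Pass 3. New:
  {5}  = complement {1, 2, 3, 4, 6}
  {4, 6}  = complement {1, 2, 3, 5}
  {1, 4, 6}  = complement {2, 3, 5}
  {3, 4, 6}  = complement {1, 2, 5}
  {4, 5, 6}  = complement {1, 2, 3}
  |family| = 26
Pass 4 (6 new):
  {1, 5}  = {5} ∪ {1}
  {3, 5}  = {5} ∪ {3}
  {1, 3, 5}  = {5} ∪ {1, 3}
  {2, 4, 6}  = {2} ∪ {4, 6}
  {1, 2, 4, 6}  = {1, 2} ∪ {1, 4, 6}
  {2, 3, 4, 6}  = {2} ∪ {3, 4, 6}
  |family| = 32
Pass 5 adds nothing — fixpoint reached.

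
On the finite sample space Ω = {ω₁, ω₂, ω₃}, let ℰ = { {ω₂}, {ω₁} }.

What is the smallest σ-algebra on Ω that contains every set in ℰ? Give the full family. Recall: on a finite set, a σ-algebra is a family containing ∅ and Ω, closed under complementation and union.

Start: ℰ ∪ {∅, Ω} = { {}, {ω₁}, {ω₂}, Ω }.
Pass 1: 3 new —
  {ω₁, ω₂}  = {ω₂} ∪ {ω₁}
  {ω₁, ω₃}  = complement {ω₂}
  {ω₂, ω₃}  = complement {ω₁}
  |family| = 7
Pass 2: 1 new —
  {ω₃}  = complement {ω₁, ω₂}
  |family| = 8
Pass 3: stable.

Hence σ(ℰ) has 8 members: { {}, {ω₁}, {ω₂}, {ω₃}, {ω₁, ω₂}, {ω₁, ω₃}, {ω₂, ω₃}, Ω }.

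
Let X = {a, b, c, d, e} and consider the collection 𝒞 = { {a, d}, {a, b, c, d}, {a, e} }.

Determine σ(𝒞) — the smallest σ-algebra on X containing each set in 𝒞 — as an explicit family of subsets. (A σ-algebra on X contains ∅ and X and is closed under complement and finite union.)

Seed the family with 𝒞 together with ∅ and X: { {}, {a, d}, {a, e}, {a, b, c, d}, X }.
Step 1 adds 4:
  {e}  = {a, b, c, d}ᶜ
  {a, d, e}  = {a, d} ∪ {a, e}
  {b, c, d}  = {a, e}ᶜ
  {b, c, e}  = {a, d}ᶜ
  (now 9)
Step 2 adds 3:
  {b, c}  = {a, d, e}ᶜ
  {a, b, c, e}  = {b, c, e} ∪ {a, e}
  {b, c, d, e}  = {b, c, d} ∪ {e}
  (now 12)
Step 3 (2 new):
  {a}  = {b, c, d, e}ᶜ
  {d}  = {a, b, c, e}ᶜ
  (now 14)
Step 4 (2 new):
  {d, e}  = {d} ∪ {e}
  {a, b, c}  = {b, c} ∪ {a}
  (now 16)
Step 5: stable.

|σ(𝒞)| = 16.  σ(𝒞) = { {}, {a}, {d}, {e}, {a, d}, {a, e}, {b, c}, {d, e}, {a, b, c}, {a, d, e}, {b, c, d}, {b, c, e}, {a, b, c, d}, {a, b, c, e}, {b, c, d, e}, X }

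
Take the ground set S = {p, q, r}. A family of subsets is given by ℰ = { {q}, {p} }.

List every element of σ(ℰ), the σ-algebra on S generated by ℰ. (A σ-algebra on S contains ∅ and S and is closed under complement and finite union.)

σ(ℰ) = { ∅, {p}, {q}, {r}, {p, q}, {p, r}, {q, r}, S }

Trace:
Seed the family with ℰ together with ∅ and S: { ∅, {p}, {q}, S }.
Pass 1. New:
  {p, q}  = {q} ∪ {p}
  {p, r}  = complement {q}
  {q, r}  = complement {p}
  [7 total]
Pass 2: 1 new —
  {r}  = complement {p, q}
  [8 total]
After Pass 3 the family is unchanged; done.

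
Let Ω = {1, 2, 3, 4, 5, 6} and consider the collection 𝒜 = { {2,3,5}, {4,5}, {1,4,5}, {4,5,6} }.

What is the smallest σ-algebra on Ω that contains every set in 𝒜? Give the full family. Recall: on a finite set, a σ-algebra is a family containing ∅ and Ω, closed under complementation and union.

Initial family (6 sets): { ∅, {4,5}, {1,4,5}, {2,3,5}, {4,5,6}, Ω }.
Round 1 (8 new):
  {1,2,3}  = complement {4,5,6}
  {1,4,6}  = complement {2,3,5}
  {2,3,6}  = complement {1,4,5}
  {1,2,3,6}  = complement {4,5}
  {1,4,5,6}  = {1,4,5} ∪ {4,5,6}
  {2,3,4,5}  = {4,5} ∪ {2,3,5}
  {1,2,3,4,5}  = {1,4,5} ∪ {2,3,5}
  {2,3,4,5,6}  = {2,3,5} ∪ {4,5,6}
Round 2: 8 new —
  {1}  = complement {2,3,4,5,6}
  {6}  = complement {1,2,3,4,5}
  {1,6}  = complement {2,3,4,5}
  {2,3}  = complement {1,4,5,6}
  {1,2,3,5}  = {1,2,3} ∪ {2,3,5}
  {2,3,5,6}  = {2,3,6} ∪ {2,3,5}
  {1,2,3,4,6}  = {1,2,3} ∪ {1,4,6}
  {1,2,3,5,6}  = {1,2,3,6} ∪ {2,3,5}
Round 3. New:
  {4}  = complement {1,2,3,5,6}
  {5}  = complement {1,2,3,4,6}
  {1,4}  = complement {2,3,5,6}
  {4,6}  = complement {1,2,3,5}
Round 4 adds 6:
  {1,5}  = {1} ∪ {5}
  {5,6}  = {6} ∪ {5}
  {1,5,6}  = {1,6} ∪ {5}
  {2,3,4}  = {2,3} ∪ {4}
  {1,2,3,4}  = {1,2,3} ∪ {1,4}
  {2,3,4,6}  = {2,3,6} ∪ {4}
Round 5: closed — nothing new.

σ(𝒜) = { ∅, {1}, {4}, {5}, {6}, {1,4}, {1,5}, {1,6}, {2,3}, {4,5}, {4,6}, {5,6}, {1,2,3}, {1,4,5}, {1,4,6}, {1,5,6}, {2,3,4}, {2,3,5}, {2,3,6}, {4,5,6}, {1,2,3,4}, {1,2,3,5}, {1,2,3,6}, {1,4,5,6}, {2,3,4,5}, {2,3,4,6}, {2,3,5,6}, {1,2,3,4,5}, {1,2,3,4,6}, {1,2,3,5,6}, {2,3,4,5,6}, Ω }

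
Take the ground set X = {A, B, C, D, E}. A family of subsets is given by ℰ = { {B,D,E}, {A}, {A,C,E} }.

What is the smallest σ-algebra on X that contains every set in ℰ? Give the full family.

Take S₀ = ℰ ∪ {∅, X} = { {}, {A}, {A,C,E}, {B,D,E}, X }.
Round 1 adds 4:
  {A,C}  = complement {B,D,E}
  {B,D}  = complement {A,C,E}
  {A,B,D,E}  = {B,D,E} ∪ {A}
  {B,C,D,E}  = complement {A}
Round 2 adds 3:
  {C}  = complement {A,B,D,E}
  {A,B,D}  = {B,D} ∪ {A}
  {A,B,C,D}  = {A,C} ∪ {B,D}
Round 3 adds 3:
  {E}  = complement {A,B,C,D}
  {C,E}  = complement {A,B,D}
  {B,C,D}  = {C} ∪ {B,D}
Round 4 adds 1:
  {A,E}  = complement {B,C,D}
Round 5: no new sets; the family is a σ-algebra.

Therefore σ(ℰ) = { {}, {A}, {C}, {E}, {A,C}, {A,E}, {B,D}, {C,E}, {A,B,D}, {A,C,E}, {B,C,D}, {B,D,E}, {A,B,C,D}, {A,B,D,E}, {B,C,D,E}, X } (|σ(ℰ)| = 16).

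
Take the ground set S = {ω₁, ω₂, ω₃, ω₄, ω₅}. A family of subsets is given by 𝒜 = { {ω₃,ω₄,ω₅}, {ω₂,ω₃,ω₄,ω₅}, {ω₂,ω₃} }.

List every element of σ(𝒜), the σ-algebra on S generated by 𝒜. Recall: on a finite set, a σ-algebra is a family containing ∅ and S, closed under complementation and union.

Take S₀ = 𝒜 ∪ {∅, S} = { ∅, {ω₂,ω₃}, {ω₃,ω₄,ω₅}, {ω₂,ω₃,ω₄,ω₅}, S }.
Round 1: +3 →
  {ω₁}  = ᶜ of {ω₂,ω₃,ω₄,ω₅}
  {ω₁,ω₂}  = ᶜ of {ω₃,ω₄,ω₅}
  {ω₁,ω₄,ω₅}  = ᶜ of {ω₂,ω₃}
  — 8 sets.
Round 2: 3 new —
  {ω₁,ω₂,ω₃}  = {ω₂,ω₃} ∪ {ω₁,ω₂}
  {ω₁,ω₂,ω₄,ω₅}  = {ω₁,ω₄,ω₅} ∪ {ω₁,ω₂}
  {ω₁,ω₃,ω₄,ω₅}  = {ω₁,ω₄,ω₅} ∪ {ω₃,ω₄,ω₅}
  — 11 sets.
Round 3 adds 3:
  {ω₂}  = ᶜ of {ω₁,ω₃,ω₄,ω₅}
  {ω₃}  = ᶜ of {ω₁,ω₂,ω₄,ω₅}
  {ω₄,ω₅}  = ᶜ of {ω₁,ω₂,ω₃}
  — 14 sets.
Round 4. New:
  {ω₁,ω₃}  = {ω₃} ∪ {ω₁}
  {ω₂,ω₄,ω₅}  = {ω₄,ω₅} ∪ {ω₂}
  — 16 sets.
Round 5: stable.

Hence σ(𝒜) has 16 members: { ∅, {ω₁}, {ω₂}, {ω₃}, {ω₁,ω₂}, {ω₁,ω₃}, {ω₂,ω₃}, {ω₄,ω₅}, {ω₁,ω₂,ω₃}, {ω₁,ω₄,ω₅}, {ω₂,ω₄,ω₅}, {ω₃,ω₄,ω₅}, {ω₁,ω₂,ω₄,ω₅}, {ω₁,ω₃,ω₄,ω₅}, {ω₂,ω₃,ω₄,ω₅}, S }.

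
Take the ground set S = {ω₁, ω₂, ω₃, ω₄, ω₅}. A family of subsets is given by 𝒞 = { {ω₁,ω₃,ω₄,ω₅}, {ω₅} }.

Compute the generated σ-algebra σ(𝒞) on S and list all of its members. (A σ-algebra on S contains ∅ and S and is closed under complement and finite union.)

Begin from { {}, {ω₅}, {ω₁,ω₃,ω₄,ω₅}, S } (that is, 𝒞 plus ∅ and S).
Round 1. New:
  {ω₂}  = ᶜ of {ω₁,ω₃,ω₄,ω₅}
  {ω₁,ω₂,ω₃,ω₄}  = ᶜ of {ω₅}
  — 6 sets.
Round 2: +1 →
  {ω₂,ω₅}  = {ω₂} ∪ {ω₅}
  — 7 sets.
Round 3 adds 1:
  {ω₁,ω₃,ω₄}  = ᶜ of {ω₂,ω₅}
  — 8 sets.
Round 4 adds nothing — fixpoint reached.

σ(𝒞) = { {}, {ω₂}, {ω₅}, {ω₂,ω₅}, {ω₁,ω₃,ω₄}, {ω₁,ω₂,ω₃,ω₄}, {ω₁,ω₃,ω₄,ω₅}, S }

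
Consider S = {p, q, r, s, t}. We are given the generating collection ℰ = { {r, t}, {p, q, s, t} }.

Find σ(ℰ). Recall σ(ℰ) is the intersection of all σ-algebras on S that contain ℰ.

Take S₀ = ℰ ∪ {∅, S} = { {}, {r, t}, {p, q, s, t}, S }.
Iteration 1. New:
  {r}  = {p, q, s, t}ᶜ
  {p, q, s}  = {r, t}ᶜ
Iteration 2 adds 1:
  {p, q, r, s}  = {r} ∪ {p, q, s}
Iteration 3: +1 →
  {t}  = {p, q, r, s}ᶜ
After Iteration 4 the family is unchanged; done.

Hence σ(ℰ) has 8 members: { {}, {r}, {t}, {r, t}, {p, q, s}, {p, q, r, s}, {p, q, s, t}, S }.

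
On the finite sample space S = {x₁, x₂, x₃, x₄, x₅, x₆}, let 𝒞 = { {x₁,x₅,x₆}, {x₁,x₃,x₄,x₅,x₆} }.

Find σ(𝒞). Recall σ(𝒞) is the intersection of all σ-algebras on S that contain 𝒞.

Initial family (4 sets): { {}, {x₁,x₅,x₆}, {x₁,x₃,x₄,x₅,x₆}, S }.
Round 1. New:
  {x₂}  = {x₁,x₃,x₄,x₅,x₆}ᶜ
  {x₂,x₃,x₄}  = {x₁,x₅,x₆}ᶜ
  [6 total]
Round 2 (1 new):
  {x₁,x₂,x₅,x₆}  = {x₁,x₅,x₆} ∪ {x₂}
  [7 total]
Round 3. New:
  {x₃,x₄}  = {x₁,x₂,x₅,x₆}ᶜ
  [8 total]
Round 4: closed — nothing new.

Hence σ(𝒞) has 8 members: { {}, {x₂}, {x₃,x₄}, {x₁,x₅,x₆}, {x₂,x₃,x₄}, {x₁,x₂,x₅,x₆}, {x₁,x₃,x₄,x₅,x₆}, S }.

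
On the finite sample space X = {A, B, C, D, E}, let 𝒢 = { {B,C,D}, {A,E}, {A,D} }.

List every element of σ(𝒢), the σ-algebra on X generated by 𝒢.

Initial family (5 sets): { ∅, {A,D}, {A,E}, {B,C,D}, X }.
Step 1 adds 3:
  {A,D,E}  = {A,D} ∪ {A,E}
  {B,C,E}  = ᶜ of {A,D}
  {A,B,C,D}  = {B,C,D} ∪ {A,D}
  — 8 sets.
Step 2: 4 new —
  {E}  = ᶜ of {A,B,C,D}
  {B,C}  = ᶜ of {A,D,E}
  {A,B,C,E}  = {B,C,E} ∪ {A,E}
  {B,C,D,E}  = {B,C,E} ∪ {B,C,D}
  — 12 sets.
Step 3: +2 →
  {A}  = ᶜ of {B,C,D,E}
  {D}  = ᶜ of {A,B,C,E}
  — 14 sets.
Step 4: 2 new —
  {D,E}  = {D} ∪ {E}
  {A,B,C}  = {B,C} ∪ {A}
  — 16 sets.
Step 5 adds nothing — fixpoint reached.

|σ(𝒢)| = 16.  σ(𝒢) = { ∅, {A}, {D}, {E}, {A,D}, {A,E}, {B,C}, {D,E}, {A,B,C}, {A,D,E}, {B,C,D}, {B,C,E}, {A,B,C,D}, {A,B,C,E}, {B,C,D,E}, X }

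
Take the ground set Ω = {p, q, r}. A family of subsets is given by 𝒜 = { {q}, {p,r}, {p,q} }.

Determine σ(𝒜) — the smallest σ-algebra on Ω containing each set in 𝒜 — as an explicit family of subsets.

Start: 𝒜 ∪ {∅, Ω} = { {}, {q}, {p,q}, {p,r}, Ω }.
Round 1 (1 new):
  {r}  = complement {p,q}
Round 2 adds 1:
  {q,r}  = {r} ∪ {q}
Round 3. New:
  {p}  = complement {q,r}
Round 4: stable.

Hence σ(𝒜) has 8 members: { {}, {p}, {q}, {r}, {p,q}, {p,r}, {q,r}, Ω }.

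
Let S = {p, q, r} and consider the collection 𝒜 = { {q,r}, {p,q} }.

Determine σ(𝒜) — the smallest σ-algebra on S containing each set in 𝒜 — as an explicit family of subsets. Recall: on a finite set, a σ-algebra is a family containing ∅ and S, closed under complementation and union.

Initial family (4 sets): { {}, {p,q}, {q,r}, S }.
Step 1: +2 →
  {p}  = {q,r}ᶜ
  {r}  = {p,q}ᶜ
  (now 6)
Step 2 (1 new):
  {p,r}  = {r} ∪ {p}
  (now 7)
Step 3: 1 new —
  {q}  = {p,r}ᶜ
  (now 8)
Step 4 adds nothing — fixpoint reached.

Therefore σ(𝒜) = { {}, {p}, {q}, {r}, {p,q}, {p,r}, {q,r}, S } (|σ(𝒜)| = 8).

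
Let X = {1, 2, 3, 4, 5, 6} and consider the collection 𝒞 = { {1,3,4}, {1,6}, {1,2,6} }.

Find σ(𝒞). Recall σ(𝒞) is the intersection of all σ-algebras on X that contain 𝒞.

σ(𝒞) (32 sets): { {}, {1}, {2}, {5}, {6}, {1,2}, {1,5}, {1,6}, {2,5}, {2,6}, {3,4}, {5,6}, {1,2,5}, {1,2,6}, {1,3,4}, {1,5,6}, {2,3,4}, {2,5,6}, {3,4,5}, {3,4,6}, {1,2,3,4}, {1,2,5,6}, {1,3,4,5}, {1,3,4,6}, {2,3,4,5}, {2,3,4,6}, {3,4,5,6}, {1,2,3,4,5}, {1,2,3,4,6}, {1,3,4,5,6}, {2,3,4,5,6}, X }

Derivation:
Begin from { {}, {1,6}, {1,2,6}, {1,3,4}, X } (that is, 𝒞 plus ∅ and X).
Round 1. New:
  {2,5,6}  = {1,3,4}ᶜ
  {3,4,5}  = {1,2,6}ᶜ
  {1,3,4,6}  = {1,3,4} ∪ {1,6}
  {2,3,4,5}  = {1,6}ᶜ
  {1,2,3,4,6}  = {1,3,4} ∪ {1,2,6}
Round 2. New:
  {5}  = {1,2,3,4,6}ᶜ
  {2,5}  = {1,3,4,6}ᶜ
  {1,2,5,6}  = {1,6} ∪ {2,5,6}
  {1,3,4,5}  = {3,4,5} ∪ {1,3,4}
  {1,2,3,4,5}  = {2,3,4,5} ∪ {1,3,4}
  {1,3,4,5,6}  = {3,4,5} ∪ {1,6}
  {2,3,4,5,6}  = {3,4,5} ∪ {2,5,6}
Round 3 adds 6:
  {1}  = {2,3,4,5,6}ᶜ
  {2}  = {1,3,4,5,6}ᶜ
  {6}  = {1,2,3,4,5}ᶜ
  {2,6}  = {1,3,4,5}ᶜ
  {3,4}  = {1,2,5,6}ᶜ
  {1,5,6}  = {1,6} ∪ {5}
Round 4. New:
  {1,2}  = {2} ∪ {1}
  {1,5}  = {5} ∪ {1}
  {5,6}  = {6} ∪ {5}
  {1,2,5}  = {2,5} ∪ {1}
  {2,3,4}  = {1,5,6}ᶜ
  {3,4,6}  = {3,4} ∪ {6}
  {1,2,3,4}  = {2} ∪ {1,3,4}
  {2,3,4,6}  = {3,4} ∪ {2,6}
  {3,4,5,6}  = {3,4,5} ∪ {6}
Round 5 adds nothing — fixpoint reached.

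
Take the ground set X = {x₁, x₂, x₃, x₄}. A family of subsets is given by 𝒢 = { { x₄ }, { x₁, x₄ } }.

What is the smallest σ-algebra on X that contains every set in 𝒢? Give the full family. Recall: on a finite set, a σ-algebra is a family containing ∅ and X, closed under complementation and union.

Initial family (4 sets): { {  }, { x₄ }, { x₁, x₄ }, X }.
Iteration 1 (2 new):
  { x₂, x₃ }  = X∖{ x₁, x₄ }
  { x₁, x₂, x₃ }  = X∖{ x₄ }
Iteration 2. New:
  { x₂, x₃, x₄ }  = { x₂, x₃ } ∪ { x₄ }
Iteration 3. New:
  { x₁ }  = X∖{ x₂, x₃, x₄ }
After Iteration 4 the family is unchanged; done.

|σ(𝒢)| = 8.  σ(𝒢) = { {  }, { x₁ }, { x₄ }, { x₁, x₄ }, { x₂, x₃ }, { x₁, x₂, x₃ }, { x₂, x₃, x₄ }, X }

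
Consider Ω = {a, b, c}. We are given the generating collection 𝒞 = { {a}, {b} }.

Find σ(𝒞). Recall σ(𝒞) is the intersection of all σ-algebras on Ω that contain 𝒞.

Begin from { ∅, {a}, {b}, Ω } (that is, 𝒞 plus ∅ and Ω).
Round 1: +3 →
  {a, b}  = {a} ∪ {b}
  {a, c}  = complement {b}
  {b, c}  = complement {a}
  (now 7)
Round 2 (1 new):
  {c}  = complement {a, b}
  (now 8)
After Round 3 the family is unchanged; done.

|σ(𝒞)| = 8.  σ(𝒞) = { ∅, {a}, {b}, {c}, {a, b}, {a, c}, {b, c}, Ω }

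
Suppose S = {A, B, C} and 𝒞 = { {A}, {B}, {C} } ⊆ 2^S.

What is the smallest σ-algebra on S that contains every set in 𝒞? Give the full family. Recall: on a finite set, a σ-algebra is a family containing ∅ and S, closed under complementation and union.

|σ(𝒞)| = 8.  σ(𝒞) = { {}, {A}, {B}, {C}, {A,B}, {A,C}, {B,C}, S }

Trace:
Seed the family with 𝒞 together with ∅ and S: { {}, {A}, {B}, {C}, S }.
Round 1: +3 →
  {A,B}  = complement {C}
  {A,C}  = complement {B}
  {B,C}  = complement {A}
  |family| = 8
Round 2: stable.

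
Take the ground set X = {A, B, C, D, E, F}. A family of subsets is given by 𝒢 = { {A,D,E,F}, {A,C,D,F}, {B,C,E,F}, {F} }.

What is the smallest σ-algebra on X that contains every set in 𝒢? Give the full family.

Seed the family with 𝒢 together with ∅ and X: { {}, {F}, {A,C,D,F}, {A,D,E,F}, {B,C,E,F}, X }.
Round 1 adds 5:
  {A,D}  = {B,C,E,F}ᶜ
  {B,C}  = {A,D,E,F}ᶜ
  {B,E}  = {A,C,D,F}ᶜ
  {A,B,C,D,E}  = {F}ᶜ
  {A,C,D,E,F}  = {A,C,D,F} ∪ {A,D,E,F}
  — 11 sets.
Round 2 adds 9:
  {B}  = {A,C,D,E,F}ᶜ
  {A,D,F}  = {F} ∪ {A,D}
  {B,C,E}  = {B,E} ∪ {B,C}
  {B,C,F}  = {F} ∪ {B,C}
  {B,E,F}  = {B,E} ∪ {F}
  {A,B,C,D}  = {B,C} ∪ {A,D}
  {A,B,D,E}  = {B,E} ∪ {A,D}
  {A,B,C,D,F}  = {B,C} ∪ {A,C,D,F}
  {A,B,D,E,F}  = {B,E} ∪ {A,D,E,F}
  — 20 sets.
Round 3 adds 9:
  {C}  = {A,B,D,E,F}ᶜ
  {E}  = {A,B,C,D,F}ᶜ
  {B,F}  = {B} ∪ {F}
  {C,F}  = {A,B,D,E}ᶜ
  {E,F}  = {A,B,C,D}ᶜ
  {A,B,D}  = {B} ∪ {A,D}
  {A,C,D}  = {B,E,F}ᶜ
  {A,D,E}  = {B,C,F}ᶜ
  {A,B,D,F}  = {B} ∪ {A,D,F}
  — 29 sets.
Round 4 (3 new):
  {C,E}  = {A,B,D,F}ᶜ
  {C,E,F}  = {A,B,D}ᶜ
  {A,C,D,E}  = {B,F}ᶜ
  — 32 sets.
Round 5: no new sets; the family is a σ-algebra.

Therefore σ(𝒢) = { {}, {B}, {C}, {E}, {F}, {A,D}, {B,C}, {B,E}, {B,F}, {C,E}, {C,F}, {E,F}, {A,B,D}, {A,C,D}, {A,D,E}, {A,D,F}, {B,C,E}, {B,C,F}, {B,E,F}, {C,E,F}, {A,B,C,D}, {A,B,D,E}, {A,B,D,F}, {A,C,D,E}, {A,C,D,F}, {A,D,E,F}, {B,C,E,F}, {A,B,C,D,E}, {A,B,C,D,F}, {A,B,D,E,F}, {A,C,D,E,F}, X } (|σ(𝒢)| = 32).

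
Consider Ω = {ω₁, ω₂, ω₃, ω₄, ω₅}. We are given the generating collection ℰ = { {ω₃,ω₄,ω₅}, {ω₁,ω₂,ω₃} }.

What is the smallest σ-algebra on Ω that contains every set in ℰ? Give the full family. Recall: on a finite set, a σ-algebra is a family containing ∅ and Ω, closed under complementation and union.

σ(ℰ) = { ∅, {ω₃}, {ω₁,ω₂}, {ω₄,ω₅}, {ω₁,ω₂,ω₃}, {ω₃,ω₄,ω₅}, {ω₁,ω₂,ω₄,ω₅}, Ω }

Check:
Start: ℰ ∪ {∅, Ω} = { ∅, {ω₁,ω₂,ω₃}, {ω₃,ω₄,ω₅}, Ω }.
Round 1. New:
  {ω₁,ω₂}  = {ω₃,ω₄,ω₅}ᶜ
  {ω₄,ω₅}  = {ω₁,ω₂,ω₃}ᶜ
  [6 total]
Round 2: +1 →
  {ω₁,ω₂,ω₄,ω₅}  = {ω₄,ω₅} ∪ {ω₁,ω₂}
  [7 total]
Round 3: +1 →
  {ω₃}  = {ω₁,ω₂,ω₄,ω₅}ᶜ
  [8 total]
Round 4 adds nothing — fixpoint reached.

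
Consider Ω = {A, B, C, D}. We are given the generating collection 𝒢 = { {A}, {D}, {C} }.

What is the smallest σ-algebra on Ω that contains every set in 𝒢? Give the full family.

Answer: σ(𝒢) = { {}, {A}, {B}, {C}, {D}, {A, B}, {A, C}, {A, D}, {B, C}, {B, D}, {C, D}, {A, B, C}, {A, B, D}, {A, C, D}, {B, C, D}, Ω }

Check:
Initial family (5 sets): { {}, {A}, {C}, {D}, Ω }.
Iteration 1 (6 new):
  {A, C}  = {C} ∪ {A}
  {A, D}  = {D} ∪ {A}
  {C, D}  = {C} ∪ {D}
  {A, B, C}  = ᶜ of {D}
  {A, B, D}  = ᶜ of {C}
  {B, C, D}  = ᶜ of {A}
Iteration 2 (4 new):
  {A, B}  = ᶜ of {C, D}
  {B, C}  = ᶜ of {A, D}
  {B, D}  = ᶜ of {A, C}
  {A, C, D}  = {C, D} ∪ {A, D}
Iteration 3 (1 new):
  {B}  = ᶜ of {A, C, D}
Iteration 4: stable.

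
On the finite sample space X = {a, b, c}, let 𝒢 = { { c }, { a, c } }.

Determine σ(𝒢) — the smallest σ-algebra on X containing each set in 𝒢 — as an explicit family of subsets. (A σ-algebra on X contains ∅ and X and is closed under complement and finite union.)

|σ(𝒢)| = 8.  σ(𝒢) = { {  }, { a }, { b }, { c }, { a, b }, { a, c }, { b, c }, X }

Derivation:
Take S₀ = 𝒢 ∪ {∅, X} = { {  }, { c }, { a, c }, X }.
Iteration 1: 2 new —
  { b }  = complement { a, c }
  { a, b }  = complement { c }
  (now 6)
Iteration 2: 1 new —
  { b, c }  = { c } ∪ { b }
  (now 7)
Iteration 3: +1 →
  { a }  = complement { b, c }
  (now 8)
Iteration 4 adds nothing — fixpoint reached.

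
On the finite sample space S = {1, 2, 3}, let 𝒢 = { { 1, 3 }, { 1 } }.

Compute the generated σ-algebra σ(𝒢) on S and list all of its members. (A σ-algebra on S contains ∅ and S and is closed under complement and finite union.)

Begin from { {  }, { 1 }, { 1, 3 }, S } (that is, 𝒢 plus ∅ and S).
Pass 1 adds 2:
  { 2 }  = ᶜ of { 1, 3 }
  { 2, 3 }  = ᶜ of { 1 }
  |family| = 6
Pass 2: +1 →
  { 1, 2 }  = { 2 } ∪ { 1 }
  |family| = 7
Pass 3: +1 →
  { 3 }  = ᶜ of { 1, 2 }
  |family| = 8
Pass 4: stable.

Therefore σ(𝒢) = { {  }, { 1 }, { 2 }, { 3 }, { 1, 2 }, { 1, 3 }, { 2, 3 }, S } (|σ(𝒢)| = 8).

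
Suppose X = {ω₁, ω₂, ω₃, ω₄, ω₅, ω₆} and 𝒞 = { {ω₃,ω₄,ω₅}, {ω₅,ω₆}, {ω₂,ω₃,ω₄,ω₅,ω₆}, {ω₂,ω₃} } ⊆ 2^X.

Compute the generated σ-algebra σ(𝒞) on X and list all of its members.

Initial family (6 sets): { ∅, {ω₂,ω₃}, {ω₅,ω₆}, {ω₃,ω₄,ω₅}, {ω₂,ω₃,ω₄,ω₅,ω₆}, X }.
Pass 1. New:
  {ω₁}  = X∖{ω₂,ω₃,ω₄,ω₅,ω₆}
  {ω₁,ω₂,ω₆}  = X∖{ω₃,ω₄,ω₅}
  {ω₁,ω₂,ω₃,ω₄}  = X∖{ω₅,ω₆}
  {ω₁,ω₄,ω₅,ω₆}  = X∖{ω₂,ω₃}
  {ω₂,ω₃,ω₄,ω₅}  = {ω₃,ω₄,ω₅} ∪ {ω₂,ω₃}
  {ω₂,ω₃,ω₅,ω₆}  = {ω₂,ω₃} ∪ {ω₅,ω₆}
  {ω₃,ω₄,ω₅,ω₆}  = {ω₃,ω₄,ω₅} ∪ {ω₅,ω₆}
  [13 total]
Pass 2: 13 new —
  {ω₁,ω₂}  = X∖{ω₃,ω₄,ω₅,ω₆}
  {ω₁,ω₄}  = X∖{ω₂,ω₃,ω₅,ω₆}
  {ω₁,ω₆}  = X∖{ω₂,ω₃,ω₄,ω₅}
  {ω₁,ω₂,ω₃}  = {ω₂,ω₃} ∪ {ω₁}
  {ω₁,ω₅,ω₆}  = {ω₅,ω₆} ∪ {ω₁}
  {ω₁,ω₂,ω₃,ω₆}  = {ω₂,ω₃} ∪ {ω₁,ω₂,ω₆}
  {ω₁,ω₂,ω₅,ω₆}  = {ω₅,ω₆} ∪ {ω₁,ω₂,ω₆}
  {ω₁,ω₃,ω₄,ω₅}  = {ω₃,ω₄,ω₅} ∪ {ω₁}
  {ω₁,ω₂,ω₃,ω₄,ω₅}  = {ω₃,ω₄,ω₅} ∪ {ω₁,ω₂,ω₃,ω₄}
  {ω₁,ω₂,ω₃,ω₄,ω₆}  = {ω₁,ω₂,ω₆} ∪ {ω₁,ω₂,ω₃,ω₄}
  {ω₁,ω₂,ω₃,ω₅,ω₆}  = {ω₁,ω₂,ω₆} ∪ {ω₂,ω₃,ω₅,ω₆}
  {ω₁,ω₂,ω₄,ω₅,ω₆}  = {ω₁,ω₄,ω₅,ω₆} ∪ {ω₁,ω₂,ω₆}
  {ω₁,ω₃,ω₄,ω₅,ω₆}  = {ω₃,ω₄,ω₅} ∪ {ω₁,ω₄,ω₅,ω₆}
  [26 total]
Pass 3. New:
  {ω₂}  = X∖{ω₁,ω₃,ω₄,ω₅,ω₆}
  {ω₃}  = X∖{ω₁,ω₂,ω₄,ω₅,ω₆}
  {ω₄}  = X∖{ω₁,ω₂,ω₃,ω₅,ω₆}
  {ω₅}  = X∖{ω₁,ω₂,ω₃,ω₄,ω₆}
  {ω₆}  = X∖{ω₁,ω₂,ω₃,ω₄,ω₅}
  {ω₂,ω₆}  = X∖{ω₁,ω₃,ω₄,ω₅}
  {ω₃,ω₄}  = X∖{ω₁,ω₂,ω₅,ω₆}
  {ω₄,ω₅}  = X∖{ω₁,ω₂,ω₃,ω₆}
  {ω₁,ω₂,ω₄}  = {ω₁,ω₄} ∪ {ω₁,ω₂}
  {ω₁,ω₄,ω₆}  = {ω₁,ω₆} ∪ {ω₁,ω₄}
  {ω₂,ω₃,ω₄}  = X∖{ω₁,ω₅,ω₆}
  {ω₄,ω₅,ω₆}  = X∖{ω₁,ω₂,ω₃}
  {ω₁,ω₂,ω₄,ω₆}  = {ω₁,ω₄} ∪ {ω₁,ω₂,ω₆}
  [39 total]
Pass 4 (24 new):
  {ω₁,ω₃}  = {ω₃} ∪ {ω₁}
  {ω₁,ω₅}  = {ω₁} ∪ {ω₅}
  {ω₂,ω₄}  = {ω₂} ∪ {ω₄}
  {ω₂,ω₅}  = {ω₂} ∪ {ω₅}
  {ω₃,ω₅}  = X∖{ω₁,ω₂,ω₄,ω₆}
  {ω₃,ω₆}  = {ω₃} ∪ {ω₆}
  {ω₄,ω₆}  = {ω₄} ∪ {ω₆}
  {ω₁,ω₂,ω₅}  = {ω₁,ω₂} ∪ {ω₅}
  {ω₁,ω₃,ω₄}  = {ω₃,ω₄} ∪ {ω₁}
  {ω₁,ω₃,ω₆}  = {ω₁,ω₆} ∪ {ω₃}
  {ω₁,ω₄,ω₅}  = {ω₄,ω₅} ∪ {ω₁}
  {ω₂,ω₃,ω₅}  = X∖{ω₁,ω₄,ω₆}
  {ω₂,ω₃,ω₆}  = {ω₂,ω₆} ∪ {ω₃}
  {ω₂,ω₄,ω₅}  = {ω₂} ∪ {ω₄,ω₅}
  {ω₂,ω₄,ω₆}  = {ω₂,ω₆} ∪ {ω₄}
  {ω₂,ω₅,ω₆}  = {ω₂} ∪ {ω₅,ω₆}
  {ω₃,ω₄,ω₆}  = {ω₃,ω₄} ∪ {ω₆}
  {ω₃,ω₅,ω₆}  = X∖{ω₁,ω₂,ω₄}
  {ω₁,ω₂,ω₃,ω₅}  = {ω₁,ω₂,ω₃} ∪ {ω₅}
  {ω₁,ω₂,ω₄,ω₅}  = {ω₄,ω₅} ∪ {ω₁,ω₂}
  {ω₁,ω₃,ω₄,ω₆}  = {ω₃,ω₄} ∪ {ω₁,ω₆}
  {ω₁,ω₃,ω₅,ω₆}  = {ω₁,ω₅,ω₆} ∪ {ω₃}
  {ω₂,ω₃,ω₄,ω₆}  = {ω₃,ω₄} ∪ {ω₂,ω₆}
  {ω₂,ω₄,ω₅,ω₆}  = {ω₂} ∪ {ω₄,ω₅,ω₆}
  [63 total]
Pass 5: +1 →
  {ω₁,ω₃,ω₅}  = X∖{ω₂,ω₄,ω₆}
  [64 total]
Pass 6: stable.

|σ(𝒞)| = 64.  σ(𝒞) = { ∅, {ω₁}, {ω₂}, {ω₃}, {ω₄}, {ω₅}, {ω₆}, {ω₁,ω₂}, {ω₁,ω₃}, {ω₁,ω₄}, {ω₁,ω₅}, {ω₁,ω₆}, {ω₂,ω₃}, {ω₂,ω₄}, {ω₂,ω₅}, {ω₂,ω₆}, {ω₃,ω₄}, {ω₃,ω₅}, {ω₃,ω₆}, {ω₄,ω₅}, {ω₄,ω₆}, {ω₅,ω₆}, {ω₁,ω₂,ω₃}, {ω₁,ω₂,ω₄}, {ω₁,ω₂,ω₅}, {ω₁,ω₂,ω₆}, {ω₁,ω₃,ω₄}, {ω₁,ω₃,ω₅}, {ω₁,ω₃,ω₆}, {ω₁,ω₄,ω₅}, {ω₁,ω₄,ω₆}, {ω₁,ω₅,ω₆}, {ω₂,ω₃,ω₄}, {ω₂,ω₃,ω₅}, {ω₂,ω₃,ω₆}, {ω₂,ω₄,ω₅}, {ω₂,ω₄,ω₆}, {ω₂,ω₅,ω₆}, {ω₃,ω₄,ω₅}, {ω₃,ω₄,ω₆}, {ω₃,ω₅,ω₆}, {ω₄,ω₅,ω₆}, {ω₁,ω₂,ω₃,ω₄}, {ω₁,ω₂,ω₃,ω₅}, {ω₁,ω₂,ω₃,ω₆}, {ω₁,ω₂,ω₄,ω₅}, {ω₁,ω₂,ω₄,ω₆}, {ω₁,ω₂,ω₅,ω₆}, {ω₁,ω₃,ω₄,ω₅}, {ω₁,ω₃,ω₄,ω₆}, {ω₁,ω₃,ω₅,ω₆}, {ω₁,ω₄,ω₅,ω₆}, {ω₂,ω₃,ω₄,ω₅}, {ω₂,ω₃,ω₄,ω₆}, {ω₂,ω₃,ω₅,ω₆}, {ω₂,ω₄,ω₅,ω₆}, {ω₃,ω₄,ω₅,ω₆}, {ω₁,ω₂,ω₃,ω₄,ω₅}, {ω₁,ω₂,ω₃,ω₄,ω₆}, {ω₁,ω₂,ω₃,ω₅,ω₆}, {ω₁,ω₂,ω₄,ω₅,ω₆}, {ω₁,ω₃,ω₄,ω₅,ω₆}, {ω₂,ω₃,ω₄,ω₅,ω₆}, X }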